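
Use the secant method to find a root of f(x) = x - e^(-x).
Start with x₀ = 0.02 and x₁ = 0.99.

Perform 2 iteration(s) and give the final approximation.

f(x) = x - e^(-x)
x₀ = 0.02, x₁ = 0.99

Secant formula: x_{n+1} = x_n - f(x_n)(x_n - x_{n-1})/(f(x_n) - f(x_{n-1}))

Iteration 1:
  f(0.020000) = -0.960199
  f(0.990000) = 0.618423
  x_2 = 0.990000 - 0.618423×(0.990000 - 0.020000)/(0.618423 - (-0.960199))
       = 0.610004
Iteration 2:
  f(0.990000) = 0.618423
  f(0.610004) = 0.066655
  x_3 = 0.610004 - 0.066655×(0.610004 - 0.990000)/(0.066655 - 0.618423)
       = 0.564099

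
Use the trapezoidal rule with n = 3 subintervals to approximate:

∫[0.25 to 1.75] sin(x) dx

f(x) = sin(x)
a = 0.25, b = 1.75, n = 3
h = (b - a)/n = 0.500000

Trapezoidal rule: (h/2)[f(x₀) + 2f(x₁) + 2f(x₂) + ... + f(xₙ)]

x_0 = 0.2500, f(x_0) = 0.247404, coefficient = 1
x_1 = 0.7500, f(x_1) = 0.681639, coefficient = 2
x_2 = 1.2500, f(x_2) = 0.948985, coefficient = 2
x_3 = 1.7500, f(x_3) = 0.983986, coefficient = 1

I ≈ (0.500000/2) × 4.492637 = 1.123159
Exact value: 1.147158
Error: 0.023999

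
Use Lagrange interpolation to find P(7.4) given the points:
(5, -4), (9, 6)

Lagrange interpolation formula:
P(x) = Σ yᵢ × Lᵢ(x)
where Lᵢ(x) = Π_{j≠i} (x - xⱼ)/(xᵢ - xⱼ)

L_0(7.4) = (7.4 - 9)/(5 - 9) = 0.400000
L_1(7.4) = (7.4 - 5)/(9 - 5) = 0.600000

P(7.4) = (-4)×L_0(7.4) + 6×L_1(7.4)
P(7.4) = 2.000000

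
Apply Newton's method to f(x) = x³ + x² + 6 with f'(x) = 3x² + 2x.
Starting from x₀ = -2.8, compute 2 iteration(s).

f(x) = x³ + x² + 6
f'(x) = 3x² + 2x
x₀ = -2.8

Newton-Raphson formula: x_{n+1} = x_n - f(x_n)/f'(x_n)

Iteration 1:
  f(-2.800000) = -8.112000
  f'(-2.800000) = 17.920000
  x_1 = -2.800000 - (-8.112000)/17.920000 = -2.347321
Iteration 2:
  f(-2.347321) = -1.423630
  f'(-2.347321) = 11.835111
  x_2 = -2.347321 - (-1.423630)/11.835111 = -2.227033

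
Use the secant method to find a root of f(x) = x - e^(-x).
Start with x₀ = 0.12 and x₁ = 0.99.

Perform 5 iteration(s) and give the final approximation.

f(x) = x - e^(-x)
x₀ = 0.12, x₁ = 0.99

Secant formula: x_{n+1} = x_n - f(x_n)(x_n - x_{n-1})/(f(x_n) - f(x_{n-1}))

Iteration 1:
  f(0.120000) = -0.766920
  f(0.990000) = 0.618423
  x_2 = 0.990000 - 0.618423×(0.990000 - 0.120000)/(0.618423 - (-0.766920))
       = 0.601628
Iteration 2:
  f(0.990000) = 0.618423
  f(0.601628) = 0.053710
  x_3 = 0.601628 - 0.053710×(0.601628 - 0.990000)/(0.053710 - 0.618423)
       = 0.564691
Iteration 3:
  f(0.601628) = 0.053710
  f(0.564691) = -0.003846
  x_4 = 0.564691 - (-0.003846)×(0.564691 - 0.601628)/(-0.003846 - 0.053710)
       = 0.567159
Iteration 4:
  f(0.564691) = -0.003846
  f(0.567159) = 0.000024
  x_5 = 0.567159 - 0.000024×(0.567159 - 0.564691)/(0.000024 - (-0.003846))
       = 0.567143
Iteration 5:
  f(0.567159) = 0.000024
  f(0.567143) = 0.000000
  x_6 = 0.567143 - 0.000000×(0.567143 - 0.567159)/(0.000000 - 0.000024)
       = 0.567143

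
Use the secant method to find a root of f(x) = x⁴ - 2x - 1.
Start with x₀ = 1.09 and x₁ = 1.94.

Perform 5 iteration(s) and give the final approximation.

f(x) = x⁴ - 2x - 1
x₀ = 1.09, x₁ = 1.94

Secant formula: x_{n+1} = x_n - f(x_n)(x_n - x_{n-1})/(f(x_n) - f(x_{n-1}))

Iteration 1:
  f(1.090000) = -1.768418
  f(1.940000) = 9.284685
  x_2 = 1.940000 - 9.284685×(1.940000 - 1.090000)/(9.284685 - (-1.768418))
       = 1.225994
Iteration 2:
  f(1.940000) = 9.284685
  f(1.225994) = -1.192795
  x_3 = 1.225994 - (-1.192795)×(1.225994 - 1.940000)/(-1.192795 - 9.284685)
       = 1.307279
Iteration 3:
  f(1.225994) = -1.192795
  f(1.307279) = -0.693950
  x_4 = 1.307279 - (-0.693950)×(1.307279 - 1.225994)/(-0.693950 - (-1.192795))
       = 1.420356
Iteration 4:
  f(1.307279) = -0.693950
  f(1.420356) = 0.229236
  x_5 = 1.420356 - 0.229236×(1.420356 - 1.307279)/(0.229236 - (-0.693950))
       = 1.392278
Iteration 5:
  f(1.420356) = 0.229236
  f(1.392278) = -0.027015
  x_6 = 1.392278 - (-0.027015)×(1.392278 - 1.420356)/(-0.027015 - 0.229236)
       = 1.395238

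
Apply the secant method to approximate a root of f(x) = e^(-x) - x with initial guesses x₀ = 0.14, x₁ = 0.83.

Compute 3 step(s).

f(x) = e^(-x) - x
x₀ = 0.14, x₁ = 0.83

Secant formula: x_{n+1} = x_n - f(x_n)(x_n - x_{n-1})/(f(x_n) - f(x_{n-1}))

Iteration 1:
  f(0.140000) = 0.729358
  f(0.830000) = -0.393951
  x_2 = 0.830000 - (-0.393951)×(0.830000 - 0.140000)/(-0.393951 - 0.729358)
       = 0.588013
Iteration 2:
  f(0.830000) = -0.393951
  f(0.588013) = -0.032583
  x_3 = 0.588013 - (-0.032583)×(0.588013 - 0.830000)/(-0.032583 - (-0.393951))
       = 0.566194
Iteration 3:
  f(0.588013) = -0.032583
  f(0.566194) = 0.001488
  x_4 = 0.566194 - 0.001488×(0.566194 - 0.588013)/(0.001488 - (-0.032583))
       = 0.567147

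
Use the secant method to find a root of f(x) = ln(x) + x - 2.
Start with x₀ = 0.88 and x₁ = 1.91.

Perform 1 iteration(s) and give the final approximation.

f(x) = ln(x) + x - 2
x₀ = 0.88, x₁ = 1.91

Secant formula: x_{n+1} = x_n - f(x_n)(x_n - x_{n-1})/(f(x_n) - f(x_{n-1}))

Iteration 1:
  f(0.880000) = -1.247833
  f(1.910000) = 0.557103
  x_2 = 1.910000 - 0.557103×(1.910000 - 0.880000)/(0.557103 - (-1.247833))
       = 1.592085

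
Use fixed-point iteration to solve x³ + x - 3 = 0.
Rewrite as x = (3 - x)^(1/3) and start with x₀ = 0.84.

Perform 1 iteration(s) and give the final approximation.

Equation: x³ + x - 3 = 0
Fixed-point form: x = (3 - x)^(1/3)
x₀ = 0.84

x_1 = g(0.840000) = 1.292661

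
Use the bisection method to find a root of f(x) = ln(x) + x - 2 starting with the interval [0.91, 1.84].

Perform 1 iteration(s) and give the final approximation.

f(x) = ln(x) + x - 2
Initial interval: [0.91, 1.84]

Iteration 1:
  c_1 = (0.910000 + 1.840000)/2 = 1.375000
  f(c_1) = f(1.375000) = -0.306546
  f(a) × f(c) ≥ 0, new interval: [1.375000, 1.840000]

After 1 iteration(s), the approximation is c_1 = 1.375000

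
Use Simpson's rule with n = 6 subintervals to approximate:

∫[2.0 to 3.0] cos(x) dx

f(x) = cos(x)
a = 2.0, b = 3.0, n = 6
h = (b - a)/n = 0.166667

Simpson's rule: (h/3)[f(x₀) + 4f(x₁) + 2f(x₂) + ... + f(xₙ)]

x_0 = 2.0000, f(x_0) = -0.416147, coefficient = 1
x_1 = 2.1667, f(x_1) = -0.561229, coefficient = 4
x_2 = 2.3333, f(x_2) = -0.690758, coefficient = 2
x_3 = 2.5000, f(x_3) = -0.801144, coefficient = 4
x_4 = 2.6667, f(x_4) = -0.889327, coefficient = 2
x_5 = 2.8333, f(x_5) = -0.952863, coefficient = 4
x_6 = 3.0000, f(x_6) = -0.989992, coefficient = 1

I ≈ (0.166667/3) × -13.827253 = -0.768181
Exact value: -0.768177
Error: 0.000003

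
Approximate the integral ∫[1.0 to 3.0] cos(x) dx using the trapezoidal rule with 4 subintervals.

f(x) = cos(x)
a = 1.0, b = 3.0, n = 4
h = (b - a)/n = 0.500000

Trapezoidal rule: (h/2)[f(x₀) + 2f(x₁) + 2f(x₂) + ... + f(xₙ)]

x_0 = 1.0000, f(x_0) = 0.540302, coefficient = 1
x_1 = 1.5000, f(x_1) = 0.070737, coefficient = 2
x_2 = 2.0000, f(x_2) = -0.416147, coefficient = 2
x_3 = 2.5000, f(x_3) = -0.801144, coefficient = 2
x_4 = 3.0000, f(x_4) = -0.989992, coefficient = 1

I ≈ (0.500000/2) × -2.742797 = -0.685699
Exact value: -0.700351
Error: 0.014652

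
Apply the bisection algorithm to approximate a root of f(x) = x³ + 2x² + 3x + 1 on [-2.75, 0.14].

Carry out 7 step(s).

f(x) = x³ + 2x² + 3x + 1
Initial interval: [-2.75, 0.14]

Iteration 1:
  c_1 = (-2.750000 + 0.140000)/2 = -1.305000
  f(c_1) = f(-1.305000) = -1.731398
  f(a) × f(c) ≥ 0, new interval: [-1.305000, 0.140000]
Iteration 2:
  c_2 = (-1.305000 + 0.140000)/2 = -0.582500
  f(c_2) = f(-0.582500) = -0.266533
  f(a) × f(c) ≥ 0, new interval: [-0.582500, 0.140000]
Iteration 3:
  c_3 = (-0.582500 + 0.140000)/2 = -0.221250
  f(c_3) = f(-0.221250) = 0.423323
  f(a) × f(c) < 0, new interval: [-0.582500, -0.221250]
Iteration 4:
  c_4 = (-0.582500 + (-0.221250))/2 = -0.401875
  f(c_4) = f(-0.401875) = 0.052478
  f(a) × f(c) < 0, new interval: [-0.582500, -0.401875]
Iteration 5:
  c_5 = (-0.582500 + (-0.401875))/2 = -0.492188
  f(c_5) = f(-0.492188) = -0.111297
  f(a) × f(c) ≥ 0, new interval: [-0.492188, -0.401875]
Iteration 6:
  c_6 = (-0.492188 + (-0.401875))/2 = -0.447031
  f(c_6) = f(-0.447031) = -0.030753
  f(a) × f(c) ≥ 0, new interval: [-0.447031, -0.401875]
Iteration 7:
  c_7 = (-0.447031 + (-0.401875))/2 = -0.424453
  f(c_7) = f(-0.424453) = 0.010492
  f(a) × f(c) < 0, new interval: [-0.447031, -0.424453]

After 7 iteration(s), the approximation is c_7 = -0.424453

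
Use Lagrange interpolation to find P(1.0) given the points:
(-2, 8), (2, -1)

Lagrange interpolation formula:
P(x) = Σ yᵢ × Lᵢ(x)
where Lᵢ(x) = Π_{j≠i} (x - xⱼ)/(xᵢ - xⱼ)

L_0(1.0) = (1.0 - 2)/(-2 - 2) = 0.250000
L_1(1.0) = (1.0 - (-2))/(2 - (-2)) = 0.750000

P(1.0) = 8×L_0(1.0) + (-1)×L_1(1.0)
P(1.0) = 1.250000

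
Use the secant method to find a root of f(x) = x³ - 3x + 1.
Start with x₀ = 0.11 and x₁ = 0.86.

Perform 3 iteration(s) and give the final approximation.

f(x) = x³ - 3x + 1
x₀ = 0.11, x₁ = 0.86

Secant formula: x_{n+1} = x_n - f(x_n)(x_n - x_{n-1})/(f(x_n) - f(x_{n-1}))

Iteration 1:
  f(0.110000) = 0.671331
  f(0.860000) = -0.943944
  x_2 = 0.860000 - (-0.943944)×(0.860000 - 0.110000)/(-0.943944 - 0.671331)
       = 0.421711
Iteration 2:
  f(0.860000) = -0.943944
  f(0.421711) = -0.190135
  x_3 = 0.421711 - (-0.190135)×(0.421711 - 0.860000)/(-0.190135 - (-0.943944))
       = 0.311160
Iteration 3:
  f(0.421711) = -0.190135
  f(0.311160) = 0.096647
  x_4 = 0.311160 - 0.096647×(0.311160 - 0.421711)/(0.096647 - (-0.190135))
       = 0.348416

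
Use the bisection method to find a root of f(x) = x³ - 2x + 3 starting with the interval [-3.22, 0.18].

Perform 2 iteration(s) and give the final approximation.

f(x) = x³ - 2x + 3
Initial interval: [-3.22, 0.18]

Iteration 1:
  c_1 = (-3.220000 + 0.180000)/2 = -1.520000
  f(c_1) = f(-1.520000) = 2.528192
  f(a) × f(c) < 0, new interval: [-3.220000, -1.520000]
Iteration 2:
  c_2 = (-3.220000 + (-1.520000))/2 = -2.370000
  f(c_2) = f(-2.370000) = -5.572053
  f(a) × f(c) ≥ 0, new interval: [-2.370000, -1.520000]

After 2 iteration(s), the approximation is c_2 = -2.370000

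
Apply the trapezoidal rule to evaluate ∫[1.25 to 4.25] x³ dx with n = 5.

f(x) = x³
a = 1.25, b = 4.25, n = 5
h = (b - a)/n = 0.600000

Trapezoidal rule: (h/2)[f(x₀) + 2f(x₁) + 2f(x₂) + ... + f(xₙ)]

x_0 = 1.2500, f(x_0) = 1.953125, coefficient = 1
x_1 = 1.8500, f(x_1) = 6.331625, coefficient = 2
x_2 = 2.4500, f(x_2) = 14.706125, coefficient = 2
x_3 = 3.0500, f(x_3) = 28.372625, coefficient = 2
x_4 = 3.6500, f(x_4) = 48.627125, coefficient = 2
x_5 = 4.2500, f(x_5) = 76.765625, coefficient = 1

I ≈ (0.600000/2) × 274.793750 = 82.438125
Exact value: 80.953125
Error: 1.485000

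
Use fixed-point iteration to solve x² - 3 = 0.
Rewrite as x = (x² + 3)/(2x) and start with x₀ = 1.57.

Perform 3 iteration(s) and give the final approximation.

Equation: x² - 3 = 0
Fixed-point form: x = (x² + 3)/(2x)
x₀ = 1.57

x_1 = g(1.570000) = 1.740414
x_2 = g(1.740414) = 1.732071
x_3 = g(1.732071) = 1.732051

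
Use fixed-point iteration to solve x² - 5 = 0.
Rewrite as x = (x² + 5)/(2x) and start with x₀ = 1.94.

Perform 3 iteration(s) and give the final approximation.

Equation: x² - 5 = 0
Fixed-point form: x = (x² + 5)/(2x)
x₀ = 1.94

x_1 = g(1.940000) = 2.258660
x_2 = g(2.258660) = 2.236181
x_3 = g(2.236181) = 2.236068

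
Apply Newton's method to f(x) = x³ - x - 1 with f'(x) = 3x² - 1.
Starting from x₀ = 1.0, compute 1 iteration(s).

f(x) = x³ - x - 1
f'(x) = 3x² - 1
x₀ = 1.0

Newton-Raphson formula: x_{n+1} = x_n - f(x_n)/f'(x_n)

Iteration 1:
  f(1.000000) = -1.000000
  f'(1.000000) = 2.000000
  x_1 = 1.000000 - (-1.000000)/2.000000 = 1.500000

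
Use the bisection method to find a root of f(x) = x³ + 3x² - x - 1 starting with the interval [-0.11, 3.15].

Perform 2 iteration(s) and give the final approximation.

f(x) = x³ + 3x² - x - 1
Initial interval: [-0.11, 3.15]

Iteration 1:
  c_1 = (-0.110000 + 3.150000)/2 = 1.520000
  f(c_1) = f(1.520000) = 7.923008
  f(a) × f(c) < 0, new interval: [-0.110000, 1.520000]
Iteration 2:
  c_2 = (-0.110000 + 1.520000)/2 = 0.705000
  f(c_2) = f(0.705000) = 0.136478
  f(a) × f(c) < 0, new interval: [-0.110000, 0.705000]

After 2 iteration(s), the approximation is c_2 = 0.705000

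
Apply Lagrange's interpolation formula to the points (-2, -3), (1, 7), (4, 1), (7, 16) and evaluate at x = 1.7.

Lagrange interpolation formula:
P(x) = Σ yᵢ × Lᵢ(x)
where Lᵢ(x) = Π_{j≠i} (x - xⱼ)/(xᵢ - xⱼ)

L_0(1.7) = (1.7 - 1)/(-2 - 1) × (1.7 - 4)/(-2 - 4) × (1.7 - 7)/(-2 - 7) = -0.052673
L_1(1.7) = (1.7 - (-2))/(1 - (-2)) × (1.7 - 4)/(1 - 4) × (1.7 - 7)/(1 - 7) = 0.835241
L_2(1.7) = (1.7 - (-2))/(4 - (-2)) × (1.7 - 1)/(4 - 1) × (1.7 - 7)/(4 - 7) = 0.254204
L_3(1.7) = (1.7 - (-2))/(7 - (-2)) × (1.7 - 1)/(7 - 1) × (1.7 - 4)/(7 - 4) = -0.036772

P(1.7) = (-3)×L_0(1.7) + 7×L_1(1.7) + 1×L_2(1.7) + 16×L_3(1.7)
P(1.7) = 5.670562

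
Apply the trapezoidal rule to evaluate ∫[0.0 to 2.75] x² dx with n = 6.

f(x) = x²
a = 0.0, b = 2.75, n = 6
h = (b - a)/n = 0.458333

Trapezoidal rule: (h/2)[f(x₀) + 2f(x₁) + 2f(x₂) + ... + f(xₙ)]

x_0 = 0.0000, f(x_0) = 0.000000, coefficient = 1
x_1 = 0.4583, f(x_1) = 0.210069, coefficient = 2
x_2 = 0.9167, f(x_2) = 0.840278, coefficient = 2
x_3 = 1.3750, f(x_3) = 1.890625, coefficient = 2
x_4 = 1.8333, f(x_4) = 3.361111, coefficient = 2
x_5 = 2.2917, f(x_5) = 5.251736, coefficient = 2
x_6 = 2.7500, f(x_6) = 7.562500, coefficient = 1

I ≈ (0.458333/2) × 30.670139 = 7.028573
Exact value: 6.932292
Error: 0.096282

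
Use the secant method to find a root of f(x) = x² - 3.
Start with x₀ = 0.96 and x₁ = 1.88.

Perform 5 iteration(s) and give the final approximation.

f(x) = x² - 3
x₀ = 0.96, x₁ = 1.88

Secant formula: x_{n+1} = x_n - f(x_n)(x_n - x_{n-1})/(f(x_n) - f(x_{n-1}))

Iteration 1:
  f(0.960000) = -2.078400
  f(1.880000) = 0.534400
  x_2 = 1.880000 - 0.534400×(1.880000 - 0.960000)/(0.534400 - (-2.078400))
       = 1.691831
Iteration 2:
  f(1.880000) = 0.534400
  f(1.691831) = -0.137708
  x_3 = 1.691831 - (-0.137708)×(1.691831 - 1.880000)/(-0.137708 - 0.534400)
       = 1.730385
Iteration 3:
  f(1.691831) = -0.137708
  f(1.730385) = -0.005768
  x_4 = 1.730385 - (-0.005768)×(1.730385 - 1.691831)/(-0.005768 - (-0.137708))
       = 1.732070
Iteration 4:
  f(1.730385) = -0.005768
  f(1.732070) = 0.000068
  x_5 = 1.732070 - 0.000068×(1.732070 - 1.730385)/(0.000068 - (-0.005768))
       = 1.732051
Iteration 5:
  f(1.732070) = 0.000068
  f(1.732051) = 0.000000
  x_6 = 1.732051 - 0.000000×(1.732051 - 1.732070)/(0.000000 - 0.000068)
       = 1.732051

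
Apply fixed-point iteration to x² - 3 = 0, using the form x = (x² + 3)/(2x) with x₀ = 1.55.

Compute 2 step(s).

Equation: x² - 3 = 0
Fixed-point form: x = (x² + 3)/(2x)
x₀ = 1.55

x_1 = g(1.550000) = 1.742742
x_2 = g(1.742742) = 1.732084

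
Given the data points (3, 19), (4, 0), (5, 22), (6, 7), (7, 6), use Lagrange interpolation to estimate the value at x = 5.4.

Lagrange interpolation formula:
P(x) = Σ yᵢ × Lᵢ(x)
where Lᵢ(x) = Π_{j≠i} (x - xⱼ)/(xᵢ - xⱼ)

L_0(5.4) = (5.4 - 4)/(3 - 4) × (5.4 - 5)/(3 - 5) × (5.4 - 6)/(3 - 6) × (5.4 - 7)/(3 - 7) = 0.022400
L_1(5.4) = (5.4 - 3)/(4 - 3) × (5.4 - 5)/(4 - 5) × (5.4 - 6)/(4 - 6) × (5.4 - 7)/(4 - 7) = -0.153600
L_2(5.4) = (5.4 - 3)/(5 - 3) × (5.4 - 4)/(5 - 4) × (5.4 - 6)/(5 - 6) × (5.4 - 7)/(5 - 7) = 0.806400
L_3(5.4) = (5.4 - 3)/(6 - 3) × (5.4 - 4)/(6 - 4) × (5.4 - 5)/(6 - 5) × (5.4 - 7)/(6 - 7) = 0.358400
L_4(5.4) = (5.4 - 3)/(7 - 3) × (5.4 - 4)/(7 - 4) × (5.4 - 5)/(7 - 5) × (5.4 - 6)/(7 - 6) = -0.033600

P(5.4) = 19×L_0(5.4) + 0×L_1(5.4) + 22×L_2(5.4) + 7×L_3(5.4) + 6×L_4(5.4)
P(5.4) = 20.473600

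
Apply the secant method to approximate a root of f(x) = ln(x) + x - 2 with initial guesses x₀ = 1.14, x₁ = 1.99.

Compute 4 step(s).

f(x) = ln(x) + x - 2
x₀ = 1.14, x₁ = 1.99

Secant formula: x_{n+1} = x_n - f(x_n)(x_n - x_{n-1})/(f(x_n) - f(x_{n-1}))

Iteration 1:
  f(1.140000) = -0.728972
  f(1.990000) = 0.678135
  x_2 = 1.990000 - 0.678135×(1.990000 - 1.140000)/(0.678135 - (-0.728972))
       = 1.580355
Iteration 2:
  f(1.990000) = 0.678135
  f(1.580355) = 0.038004
  x_3 = 1.580355 - 0.038004×(1.580355 - 1.990000)/(0.038004 - 0.678135)
       = 1.556034
Iteration 3:
  f(1.580355) = 0.038004
  f(1.556034) = -0.001825
  x_4 = 1.556034 - (-0.001825)×(1.556034 - 1.580355)/(-0.001825 - 0.038004)
       = 1.557149
Iteration 4:
  f(1.556034) = -0.001825
  f(1.557149) = 0.000005
  x_5 = 1.557149 - 0.000005×(1.557149 - 1.556034)/(0.000005 - (-0.001825))
       = 1.557146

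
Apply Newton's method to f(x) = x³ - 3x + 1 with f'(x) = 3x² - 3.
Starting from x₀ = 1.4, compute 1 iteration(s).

f(x) = x³ - 3x + 1
f'(x) = 3x² - 3
x₀ = 1.4

Newton-Raphson formula: x_{n+1} = x_n - f(x_n)/f'(x_n)

Iteration 1:
  f(1.400000) = -0.456000
  f'(1.400000) = 2.880000
  x_1 = 1.400000 - (-0.456000)/2.880000 = 1.558333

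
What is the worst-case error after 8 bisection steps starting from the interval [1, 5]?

Bisection error bound: |error| ≤ (b-a)/2^n
|error| ≤ (5 - 1)/2^8 = 4/2^8
|error| ≤ 0.0156250000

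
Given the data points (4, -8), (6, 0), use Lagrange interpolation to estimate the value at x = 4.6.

Lagrange interpolation formula:
P(x) = Σ yᵢ × Lᵢ(x)
where Lᵢ(x) = Π_{j≠i} (x - xⱼ)/(xᵢ - xⱼ)

L_0(4.6) = (4.6 - 6)/(4 - 6) = 0.700000
L_1(4.6) = (4.6 - 4)/(6 - 4) = 0.300000

P(4.6) = (-8)×L_0(4.6) + 0×L_1(4.6)
P(4.6) = -5.600000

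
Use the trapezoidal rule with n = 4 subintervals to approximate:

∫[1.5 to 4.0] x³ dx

f(x) = x³
a = 1.5, b = 4.0, n = 4
h = (b - a)/n = 0.625000

Trapezoidal rule: (h/2)[f(x₀) + 2f(x₁) + 2f(x₂) + ... + f(xₙ)]

x_0 = 1.5000, f(x_0) = 3.375000, coefficient = 1
x_1 = 2.1250, f(x_1) = 9.595703, coefficient = 2
x_2 = 2.7500, f(x_2) = 20.796875, coefficient = 2
x_3 = 3.3750, f(x_3) = 38.443359, coefficient = 2
x_4 = 4.0000, f(x_4) = 64.000000, coefficient = 1

I ≈ (0.625000/2) × 205.046875 = 64.077148
Exact value: 62.734375
Error: 1.342773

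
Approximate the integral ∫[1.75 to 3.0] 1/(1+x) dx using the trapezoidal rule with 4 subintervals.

f(x) = 1/(1+x)
a = 1.75, b = 3.0, n = 4
h = (b - a)/n = 0.312500

Trapezoidal rule: (h/2)[f(x₀) + 2f(x₁) + 2f(x₂) + ... + f(xₙ)]

x_0 = 1.7500, f(x_0) = 0.363636, coefficient = 1
x_1 = 2.0625, f(x_1) = 0.326531, coefficient = 2
x_2 = 2.3750, f(x_2) = 0.296296, coefficient = 2
x_3 = 2.6875, f(x_3) = 0.271186, coefficient = 2
x_4 = 3.0000, f(x_4) = 0.250000, coefficient = 1

I ≈ (0.312500/2) × 2.401663 = 0.375260
Exact value: 0.374693
Error: 0.000566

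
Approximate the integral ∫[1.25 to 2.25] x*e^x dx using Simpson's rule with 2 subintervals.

f(x) = x*e^x
a = 1.25, b = 2.25, n = 2
h = (b - a)/n = 0.500000

Simpson's rule: (h/3)[f(x₀) + 4f(x₁) + 2f(x₂) + ... + f(xₙ)]

x_0 = 1.2500, f(x_0) = 4.362929, coefficient = 1
x_1 = 1.7500, f(x_1) = 10.070555, coefficient = 4
x_2 = 2.2500, f(x_2) = 21.347406, coefficient = 1

I ≈ (0.500000/3) × 65.992553 = 10.998759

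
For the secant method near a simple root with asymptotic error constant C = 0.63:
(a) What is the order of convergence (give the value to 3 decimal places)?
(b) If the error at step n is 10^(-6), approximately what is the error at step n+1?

(a) Secant method has superlinear convergence with order φ = (1+√5)/2 ≈ 1.618.
    This means |e_{n+1}| ≈ C|e_n|^1.618.

(b) With |e_n| = 10^(-6) and C = 0.63:
    |e_{n+1}| ≈ 0.63 × (10^(-6))^1.618 = 0.63 × 10^(-9.71)

(a) ≈ 1.618 (golden ratio); (b) |e_{n+1}| ≈ 1.233e-10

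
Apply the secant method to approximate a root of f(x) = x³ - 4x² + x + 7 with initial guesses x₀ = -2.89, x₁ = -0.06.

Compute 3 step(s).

f(x) = x³ - 4x² + x + 7
x₀ = -2.89, x₁ = -0.06

Secant formula: x_{n+1} = x_n - f(x_n)(x_n - x_{n-1})/(f(x_n) - f(x_{n-1}))

Iteration 1:
  f(-2.890000) = -53.435969
  f(-0.060000) = 6.925384
  x_2 = -0.060000 - 6.925384×(-0.060000 - (-2.890000))/(6.925384 - (-53.435969))
       = -0.384692
Iteration 2:
  f(-0.060000) = 6.925384
  f(-0.384692) = 5.966427
  x_3 = -0.384692 - 5.966427×(-0.384692 - (-0.060000))/(5.966427 - 6.925384)
       = -2.404856
Iteration 3:
  f(-0.384692) = 5.966427
  f(-2.404856) = -32.446275
  x_4 = -2.404856 - (-32.446275)×(-2.404856 - (-0.384692))/(-32.446275 - 5.966427)
       = -0.698472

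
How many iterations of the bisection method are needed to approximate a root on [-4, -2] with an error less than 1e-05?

We need (b-a)/2^n ≤ 1e-05
(-2 - (-4))/2^n ≤ 1e-05
2/2^n ≤ 1e-05
2^n ≥ 200000
n ≥ log₂(200000) = 17.61
n ≥ 18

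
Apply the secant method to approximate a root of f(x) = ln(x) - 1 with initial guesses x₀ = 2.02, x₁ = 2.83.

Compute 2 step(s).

f(x) = ln(x) - 1
x₀ = 2.02, x₁ = 2.83

Secant formula: x_{n+1} = x_n - f(x_n)(x_n - x_{n-1})/(f(x_n) - f(x_{n-1}))

Iteration 1:
  f(2.020000) = -0.296902
  f(2.830000) = 0.040277
  x_2 = 2.830000 - 0.040277×(2.830000 - 2.020000)/(0.040277 - (-0.296902))
       = 2.733244
Iteration 2:
  f(2.830000) = 0.040277
  f(2.733244) = 0.005489
  x_3 = 2.733244 - 0.005489×(2.733244 - 2.830000)/(0.005489 - 0.040277)
       = 2.717977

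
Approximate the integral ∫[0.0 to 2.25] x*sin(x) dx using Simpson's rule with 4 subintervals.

f(x) = x*sin(x)
a = 0.0, b = 2.25, n = 4
h = (b - a)/n = 0.562500

Simpson's rule: (h/3)[f(x₀) + 4f(x₁) + 2f(x₂) + ... + f(xₙ)]

x_0 = 0.0000, f(x_0) = 0.000000, coefficient = 1
x_1 = 0.5625, f(x_1) = 0.299983, coefficient = 4
x_2 = 1.1250, f(x_2) = 1.015051, coefficient = 2
x_3 = 1.6875, f(x_3) = 1.676021, coefficient = 4
x_4 = 2.2500, f(x_4) = 1.750665, coefficient = 1

I ≈ (0.562500/3) × 11.684783 = 2.190897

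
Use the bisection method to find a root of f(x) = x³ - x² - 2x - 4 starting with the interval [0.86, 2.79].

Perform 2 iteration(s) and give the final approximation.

f(x) = x³ - x² - 2x - 4
Initial interval: [0.86, 2.79]

Iteration 1:
  c_1 = (0.860000 + 2.790000)/2 = 1.825000
  f(c_1) = f(1.825000) = -4.902234
  f(a) × f(c) ≥ 0, new interval: [1.825000, 2.790000]
Iteration 2:
  c_2 = (1.825000 + 2.790000)/2 = 2.307500
  f(c_2) = f(2.307500) = -1.653143
  f(a) × f(c) ≥ 0, new interval: [2.307500, 2.790000]

After 2 iteration(s), the approximation is c_2 = 2.307500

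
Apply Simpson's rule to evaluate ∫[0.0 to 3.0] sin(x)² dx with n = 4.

f(x) = sin(x)²
a = 0.0, b = 3.0, n = 4
h = (b - a)/n = 0.750000

Simpson's rule: (h/3)[f(x₀) + 4f(x₁) + 2f(x₂) + ... + f(xₙ)]

x_0 = 0.0000, f(x_0) = 0.000000, coefficient = 1
x_1 = 0.7500, f(x_1) = 0.464631, coefficient = 4
x_2 = 1.5000, f(x_2) = 0.994996, coefficient = 2
x_3 = 2.2500, f(x_3) = 0.605398, coefficient = 4
x_4 = 3.0000, f(x_4) = 0.019915, coefficient = 1

I ≈ (0.750000/3) × 6.290025 = 1.572506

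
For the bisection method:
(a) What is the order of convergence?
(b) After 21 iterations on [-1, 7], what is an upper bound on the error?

(a) Bisection has linear (order 1) convergence; the error is halved each step.

(b) Error bound = (b-a)/2^n = (7 - (-1))/2^{21}
    = 8/2^{21}

(a) 1 (linear); (b) error ≤ 3.81e-06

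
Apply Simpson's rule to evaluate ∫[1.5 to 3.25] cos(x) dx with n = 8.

f(x) = cos(x)
a = 1.5, b = 3.25, n = 8
h = (b - a)/n = 0.218750

Simpson's rule: (h/3)[f(x₀) + 4f(x₁) + 2f(x₂) + ... + f(xₙ)]

x_0 = 1.5000, f(x_0) = 0.070737, coefficient = 1
x_1 = 1.7188, f(x_1) = -0.147414, coefficient = 4
x_2 = 1.9375, f(x_2) = -0.358540, coefficient = 2
x_3 = 2.1562, f(x_3) = -0.552578, coefficient = 4
x_4 = 2.3750, f(x_4) = -0.720278, coefficient = 2
x_5 = 2.5938, f(x_5) = -0.853650, coefficient = 4
x_6 = 2.8125, f(x_6) = -0.946336, coefficient = 2
x_7 = 3.0312, f(x_7) = -0.993918, coefficient = 4
x_8 = 3.2500, f(x_8) = -0.994130, coefficient = 1

I ≈ (0.218750/3) × -15.163944 = -1.105704
Exact value: -1.105690
Error: 0.000014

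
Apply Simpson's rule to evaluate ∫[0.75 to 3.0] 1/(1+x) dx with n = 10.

f(x) = 1/(1+x)
a = 0.75, b = 3.0, n = 10
h = (b - a)/n = 0.225000

Simpson's rule: (h/3)[f(x₀) + 4f(x₁) + 2f(x₂) + ... + f(xₙ)]

x_0 = 0.7500, f(x_0) = 0.571429, coefficient = 1
x_1 = 0.9750, f(x_1) = 0.506329, coefficient = 4
x_2 = 1.2000, f(x_2) = 0.454545, coefficient = 2
x_3 = 1.4250, f(x_3) = 0.412371, coefficient = 4
x_4 = 1.6500, f(x_4) = 0.377358, coefficient = 2
x_5 = 1.8750, f(x_5) = 0.347826, coefficient = 4
x_6 = 2.1000, f(x_6) = 0.322581, coefficient = 2
x_7 = 2.3250, f(x_7) = 0.300752, coefficient = 4
x_8 = 2.5500, f(x_8) = 0.281690, coefficient = 2
x_9 = 2.7750, f(x_9) = 0.264901, coefficient = 4
x_10 = 3.0000, f(x_10) = 0.250000, coefficient = 1

I ≈ (0.225000/3) × 11.022494 = 0.826687
Exact value: 0.826679
Error: 0.000008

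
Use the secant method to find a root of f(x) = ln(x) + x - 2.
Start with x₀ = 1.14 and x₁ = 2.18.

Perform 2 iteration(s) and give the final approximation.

f(x) = ln(x) + x - 2
x₀ = 1.14, x₁ = 2.18

Secant formula: x_{n+1} = x_n - f(x_n)(x_n - x_{n-1})/(f(x_n) - f(x_{n-1}))

Iteration 1:
  f(1.140000) = -0.728972
  f(2.180000) = 0.959325
  x_2 = 2.180000 - 0.959325×(2.180000 - 1.140000)/(0.959325 - (-0.728972))
       = 1.589051
Iteration 2:
  f(2.180000) = 0.959325
  f(1.589051) = 0.052187
  x_3 = 1.589051 - 0.052187×(1.589051 - 2.180000)/(0.052187 - 0.959325)
       = 1.555053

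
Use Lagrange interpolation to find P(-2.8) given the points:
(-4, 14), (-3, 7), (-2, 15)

Lagrange interpolation formula:
P(x) = Σ yᵢ × Lᵢ(x)
where Lᵢ(x) = Π_{j≠i} (x - xⱼ)/(xᵢ - xⱼ)

L_0(-2.8) = (-2.8 - (-3))/(-4 - (-3)) × (-2.8 - (-2))/(-4 - (-2)) = -0.080000
L_1(-2.8) = (-2.8 - (-4))/(-3 - (-4)) × (-2.8 - (-2))/(-3 - (-2)) = 0.960000
L_2(-2.8) = (-2.8 - (-4))/(-2 - (-4)) × (-2.8 - (-3))/(-2 - (-3)) = 0.120000

P(-2.8) = 14×L_0(-2.8) + 7×L_1(-2.8) + 15×L_2(-2.8)
P(-2.8) = 7.400000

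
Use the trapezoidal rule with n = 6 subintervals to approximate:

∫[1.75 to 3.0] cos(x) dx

f(x) = cos(x)
a = 1.75, b = 3.0, n = 6
h = (b - a)/n = 0.208333

Trapezoidal rule: (h/2)[f(x₀) + 2f(x₁) + 2f(x₂) + ... + f(xₙ)]

x_0 = 1.7500, f(x_0) = -0.178246, coefficient = 1
x_1 = 1.9583, f(x_1) = -0.377909, coefficient = 2
x_2 = 2.1667, f(x_2) = -0.561229, coefficient = 2
x_3 = 2.3750, f(x_3) = -0.720278, coefficient = 2
x_4 = 2.5833, f(x_4) = -0.848178, coefficient = 2
x_5 = 2.7917, f(x_5) = -0.939398, coefficient = 2
x_6 = 3.0000, f(x_6) = -0.989992, coefficient = 1

I ≈ (0.208333/2) × -8.062226 = -0.839815
Exact value: -0.842866
Error: 0.003051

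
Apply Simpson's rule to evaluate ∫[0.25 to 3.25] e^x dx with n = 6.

f(x) = e^x
a = 0.25, b = 3.25, n = 6
h = (b - a)/n = 0.500000

Simpson's rule: (h/3)[f(x₀) + 4f(x₁) + 2f(x₂) + ... + f(xₙ)]

x_0 = 0.2500, f(x_0) = 1.284025, coefficient = 1
x_1 = 0.7500, f(x_1) = 2.117000, coefficient = 4
x_2 = 1.2500, f(x_2) = 3.490343, coefficient = 2
x_3 = 1.7500, f(x_3) = 5.754603, coefficient = 4
x_4 = 2.2500, f(x_4) = 9.487736, coefficient = 2
x_5 = 2.7500, f(x_5) = 15.642632, coefficient = 4
x_6 = 3.2500, f(x_6) = 25.790340, coefficient = 1

I ≈ (0.500000/3) × 147.087461 = 24.514577
Exact value: 24.506315
Error: 0.008262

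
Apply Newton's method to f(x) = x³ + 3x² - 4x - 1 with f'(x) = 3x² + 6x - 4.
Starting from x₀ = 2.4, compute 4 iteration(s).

f(x) = x³ + 3x² - 4x - 1
f'(x) = 3x² + 6x - 4
x₀ = 2.4

Newton-Raphson formula: x_{n+1} = x_n - f(x_n)/f'(x_n)

Iteration 1:
  f(2.400000) = 20.504000
  f'(2.400000) = 27.680000
  x_1 = 2.400000 - 20.504000/27.680000 = 1.659249
Iteration 2:
  f(1.659249) = 5.190410
  f'(1.659249) = 14.214809
  x_2 = 1.659249 - 5.190410/14.214809 = 1.294108
Iteration 3:
  f(1.294108) = 1.014973
  f'(1.294108) = 8.788788
  x_3 = 1.294108 - 1.014973/8.788788 = 1.178623
Iteration 4:
  f(1.178623) = 0.090248
  f'(1.178623) = 7.239188
  x_4 = 1.178623 - 0.090248/7.239188 = 1.166156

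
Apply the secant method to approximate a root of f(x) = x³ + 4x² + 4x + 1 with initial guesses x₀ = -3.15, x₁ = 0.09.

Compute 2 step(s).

f(x) = x³ + 4x² + 4x + 1
x₀ = -3.15, x₁ = 0.09

Secant formula: x_{n+1} = x_n - f(x_n)(x_n - x_{n-1})/(f(x_n) - f(x_{n-1}))

Iteration 1:
  f(-3.150000) = -3.165875
  f(0.090000) = 1.393129
  x_2 = 0.090000 - 1.393129×(0.090000 - (-3.150000))/(1.393129 - (-3.165875))
       = -0.900071
Iteration 2:
  f(0.090000) = 1.393129
  f(-0.900071) = -0.088945
  x_3 = -0.900071 - (-0.088945)×(-0.900071 - 0.090000)/(-0.088945 - 1.393129)
       = -0.840653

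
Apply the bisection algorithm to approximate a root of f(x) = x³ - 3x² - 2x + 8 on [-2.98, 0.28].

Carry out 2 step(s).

f(x) = x³ - 3x² - 2x + 8
Initial interval: [-2.98, 0.28]

Iteration 1:
  c_1 = (-2.980000 + 0.280000)/2 = -1.350000
  f(c_1) = f(-1.350000) = 2.772125
  f(a) × f(c) < 0, new interval: [-2.980000, -1.350000]
Iteration 2:
  c_2 = (-2.980000 + (-1.350000))/2 = -2.165000
  f(c_2) = f(-2.165000) = -11.879517
  f(a) × f(c) ≥ 0, new interval: [-2.165000, -1.350000]

After 2 iteration(s), the approximation is c_2 = -2.165000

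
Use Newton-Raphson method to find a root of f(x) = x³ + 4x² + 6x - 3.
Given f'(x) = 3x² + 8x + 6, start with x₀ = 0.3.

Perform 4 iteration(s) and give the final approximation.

f(x) = x³ + 4x² + 6x - 3
f'(x) = 3x² + 8x + 6
x₀ = 0.3

Newton-Raphson formula: x_{n+1} = x_n - f(x_n)/f'(x_n)

Iteration 1:
  f(0.300000) = -0.813000
  f'(0.300000) = 8.670000
  x_1 = 0.300000 - (-0.813000)/8.670000 = 0.393772
Iteration 2:
  f(0.393772) = 0.043911
  f'(0.393772) = 9.615341
  x_2 = 0.393772 - 0.043911/9.615341 = 0.389205
Iteration 3:
  f(0.389205) = 0.000108
  f'(0.389205) = 9.568080
  x_3 = 0.389205 - 0.000108/9.568080 = 0.389194
Iteration 4:
  f(0.389194) = 0.000000
  f'(0.389194) = 9.567964
  x_4 = 0.389194 - 0.000000/9.567964 = 0.389194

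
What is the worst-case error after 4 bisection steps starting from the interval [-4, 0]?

Bisection error bound: |error| ≤ (b-a)/2^n
|error| ≤ (0 - (-4))/2^4 = 4/2^4
|error| ≤ 0.2500000000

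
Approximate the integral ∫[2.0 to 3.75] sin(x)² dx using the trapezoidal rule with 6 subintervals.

f(x) = sin(x)²
a = 2.0, b = 3.75, n = 6
h = (b - a)/n = 0.291667

Trapezoidal rule: (h/2)[f(x₀) + 2f(x₁) + 2f(x₂) + ... + f(xₙ)]

x_0 = 2.0000, f(x_0) = 0.826822, coefficient = 1
x_1 = 2.2917, f(x_1) = 0.564349, coefficient = 2
x_2 = 2.5833, f(x_2) = 0.280593, coefficient = 2
x_3 = 2.8750, f(x_3) = 0.069404, coefficient = 2
x_4 = 3.1667, f(x_4) = 0.000629, coefficient = 2
x_5 = 3.4583, f(x_5) = 0.097014, coefficient = 2
x_6 = 3.7500, f(x_6) = 0.326682, coefficient = 1

I ≈ (0.291667/2) × 3.177482 = 0.463383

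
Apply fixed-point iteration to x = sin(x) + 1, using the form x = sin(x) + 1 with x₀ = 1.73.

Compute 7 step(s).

Equation: x = sin(x) + 1
Fixed-point form: x = sin(x) + 1
x₀ = 1.73

x_1 = g(1.730000) = 1.987354
x_2 = g(1.987354) = 1.914487
x_3 = g(1.914487) = 1.941517
x_4 = g(1.941517) = 1.932066
x_5 = g(1.932066) = 1.935449
x_6 = g(1.935449) = 1.934248
x_7 = g(1.934248) = 1.934675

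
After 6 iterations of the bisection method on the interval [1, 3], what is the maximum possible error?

Bisection error bound: |error| ≤ (b-a)/2^n
|error| ≤ (3 - 1)/2^6 = 2/2^6
|error| ≤ 0.0312500000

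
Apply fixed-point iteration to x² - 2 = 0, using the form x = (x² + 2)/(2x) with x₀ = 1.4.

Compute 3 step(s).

Equation: x² - 2 = 0
Fixed-point form: x = (x² + 2)/(2x)
x₀ = 1.4

x_1 = g(1.400000) = 1.414286
x_2 = g(1.414286) = 1.414214
x_3 = g(1.414214) = 1.414214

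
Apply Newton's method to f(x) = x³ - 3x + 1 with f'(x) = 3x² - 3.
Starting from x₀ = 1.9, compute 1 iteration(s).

f(x) = x³ - 3x + 1
f'(x) = 3x² - 3
x₀ = 1.9

Newton-Raphson formula: x_{n+1} = x_n - f(x_n)/f'(x_n)

Iteration 1:
  f(1.900000) = 2.159000
  f'(1.900000) = 7.830000
  x_1 = 1.900000 - 2.159000/7.830000 = 1.624266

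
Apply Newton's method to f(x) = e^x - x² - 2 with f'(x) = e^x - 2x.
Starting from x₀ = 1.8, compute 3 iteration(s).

f(x) = e^x - x² - 2
f'(x) = e^x - 2x
x₀ = 1.8

Newton-Raphson formula: x_{n+1} = x_n - f(x_n)/f'(x_n)

Iteration 1:
  f(1.800000) = 0.809647
  f'(1.800000) = 2.449647
  x_1 = 1.800000 - 0.809647/2.449647 = 1.469484
Iteration 2:
  f(1.469484) = 0.187608
  f'(1.469484) = 1.408024
  x_2 = 1.469484 - 0.187608/1.408024 = 1.336242
Iteration 3:
  f(1.336242) = 0.019175
  f'(1.336242) = 1.132234
  x_3 = 1.336242 - 0.019175/1.132234 = 1.319306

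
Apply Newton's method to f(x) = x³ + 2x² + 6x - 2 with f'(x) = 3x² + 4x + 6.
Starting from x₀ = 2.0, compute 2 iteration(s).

f(x) = x³ + 2x² + 6x - 2
f'(x) = 3x² + 4x + 6
x₀ = 2.0

Newton-Raphson formula: x_{n+1} = x_n - f(x_n)/f'(x_n)

Iteration 1:
  f(2.000000) = 26.000000
  f'(2.000000) = 26.000000
  x_1 = 2.000000 - 26.000000/26.000000 = 1.000000
Iteration 2:
  f(1.000000) = 7.000000
  f'(1.000000) = 13.000000
  x_2 = 1.000000 - 7.000000/13.000000 = 0.461538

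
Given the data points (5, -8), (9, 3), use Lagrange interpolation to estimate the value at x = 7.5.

Lagrange interpolation formula:
P(x) = Σ yᵢ × Lᵢ(x)
where Lᵢ(x) = Π_{j≠i} (x - xⱼ)/(xᵢ - xⱼ)

L_0(7.5) = (7.5 - 9)/(5 - 9) = 0.375000
L_1(7.5) = (7.5 - 5)/(9 - 5) = 0.625000

P(7.5) = (-8)×L_0(7.5) + 3×L_1(7.5)
P(7.5) = -1.125000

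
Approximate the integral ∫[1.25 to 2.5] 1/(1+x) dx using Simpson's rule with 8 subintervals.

f(x) = 1/(1+x)
a = 1.25, b = 2.5, n = 8
h = (b - a)/n = 0.156250

Simpson's rule: (h/3)[f(x₀) + 4f(x₁) + 2f(x₂) + ... + f(xₙ)]

x_0 = 1.2500, f(x_0) = 0.444444, coefficient = 1
x_1 = 1.4062, f(x_1) = 0.415584, coefficient = 4
x_2 = 1.5625, f(x_2) = 0.390244, coefficient = 2
x_3 = 1.7188, f(x_3) = 0.367816, coefficient = 4
x_4 = 1.8750, f(x_4) = 0.347826, coefficient = 2
x_5 = 2.0312, f(x_5) = 0.329897, coefficient = 4
x_6 = 2.1875, f(x_6) = 0.313725, coefficient = 2
x_7 = 2.3438, f(x_7) = 0.299065, coefficient = 4
x_8 = 2.5000, f(x_8) = 0.285714, coefficient = 1

I ≈ (0.156250/3) × 8.483201 = 0.441833
Exact value: 0.441833
Error: 0.000001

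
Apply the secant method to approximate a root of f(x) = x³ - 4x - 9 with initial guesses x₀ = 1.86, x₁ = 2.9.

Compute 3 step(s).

f(x) = x³ - 4x - 9
x₀ = 1.86, x₁ = 2.9

Secant formula: x_{n+1} = x_n - f(x_n)(x_n - x_{n-1})/(f(x_n) - f(x_{n-1}))

Iteration 1:
  f(1.860000) = -10.005144
  f(2.900000) = 3.789000
  x_2 = 2.900000 - 3.789000×(2.900000 - 1.860000)/(3.789000 - (-10.005144))
       = 2.614331
Iteration 2:
  f(2.900000) = 3.789000
  f(2.614331) = -1.589087
  x_3 = 2.614331 - (-1.589087)×(2.614331 - 2.900000)/(-1.589087 - 3.789000)
       = 2.698739
Iteration 3:
  f(2.614331) = -1.589087
  f(2.698739) = -0.139524
  x_4 = 2.698739 - (-0.139524)×(2.698739 - 2.614331)/(-0.139524 - (-1.589087))
       = 2.706863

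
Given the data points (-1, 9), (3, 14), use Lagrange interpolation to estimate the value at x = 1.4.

Lagrange interpolation formula:
P(x) = Σ yᵢ × Lᵢ(x)
where Lᵢ(x) = Π_{j≠i} (x - xⱼ)/(xᵢ - xⱼ)

L_0(1.4) = (1.4 - 3)/(-1 - 3) = 0.400000
L_1(1.4) = (1.4 - (-1))/(3 - (-1)) = 0.600000

P(1.4) = 9×L_0(1.4) + 14×L_1(1.4)
P(1.4) = 12.000000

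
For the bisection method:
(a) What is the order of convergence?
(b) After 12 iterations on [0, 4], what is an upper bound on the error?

(a) Bisection has linear (order 1) convergence; the error is halved each step.

(b) Error bound = (b-a)/2^n = (4 - 0)/2^{12}
    = 4/2^{12}

(a) 1 (linear); (b) error ≤ 9.77e-04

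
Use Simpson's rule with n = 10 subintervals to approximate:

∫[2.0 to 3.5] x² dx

f(x) = x²
a = 2.0, b = 3.5, n = 10
h = (b - a)/n = 0.150000

Simpson's rule: (h/3)[f(x₀) + 4f(x₁) + 2f(x₂) + ... + f(xₙ)]

x_0 = 2.0000, f(x_0) = 4.000000, coefficient = 1
x_1 = 2.1500, f(x_1) = 4.622500, coefficient = 4
x_2 = 2.3000, f(x_2) = 5.290000, coefficient = 2
x_3 = 2.4500, f(x_3) = 6.002500, coefficient = 4
x_4 = 2.6000, f(x_4) = 6.760000, coefficient = 2
x_5 = 2.7500, f(x_5) = 7.562500, coefficient = 4
x_6 = 2.9000, f(x_6) = 8.410000, coefficient = 2
x_7 = 3.0500, f(x_7) = 9.302500, coefficient = 4
x_8 = 3.2000, f(x_8) = 10.240000, coefficient = 2
x_9 = 3.3500, f(x_9) = 11.222500, coefficient = 4
x_10 = 3.5000, f(x_10) = 12.250000, coefficient = 1

I ≈ (0.150000/3) × 232.500000 = 11.625000
Exact value: 11.625000
Error: 0.000000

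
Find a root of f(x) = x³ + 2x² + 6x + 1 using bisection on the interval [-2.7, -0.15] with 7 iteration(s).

f(x) = x³ + 2x² + 6x + 1
Initial interval: [-2.7, -0.15]

Iteration 1:
  c_1 = (-2.700000 + (-0.150000))/2 = -1.425000
  f(c_1) = f(-1.425000) = -6.382391
  f(a) × f(c) ≥ 0, new interval: [-1.425000, -0.150000]
Iteration 2:
  c_2 = (-1.425000 + (-0.150000))/2 = -0.787500
  f(c_2) = f(-0.787500) = -2.973061
  f(a) × f(c) ≥ 0, new interval: [-0.787500, -0.150000]
Iteration 3:
  c_3 = (-0.787500 + (-0.150000))/2 = -0.468750
  f(c_3) = f(-0.468750) = -1.476044
  f(a) × f(c) ≥ 0, new interval: [-0.468750, -0.150000]
Iteration 4:
  c_4 = (-0.468750 + (-0.150000))/2 = -0.309375
  f(c_4) = f(-0.309375) = -0.694435
  f(a) × f(c) ≥ 0, new interval: [-0.309375, -0.150000]
Iteration 5:
  c_5 = (-0.309375 + (-0.150000))/2 = -0.229687
  f(c_5) = f(-0.229687) = -0.284730
  f(a) × f(c) ≥ 0, new interval: [-0.229687, -0.150000]
Iteration 6:
  c_6 = (-0.229687 + (-0.150000))/2 = -0.189844
  f(c_6) = f(-0.189844) = -0.073823
  f(a) × f(c) ≥ 0, new interval: [-0.189844, -0.150000]
Iteration 7:
  c_7 = (-0.189844 + (-0.150000))/2 = -0.169922
  f(c_7) = f(-0.169922) = 0.033309
  f(a) × f(c) < 0, new interval: [-0.189844, -0.169922]

After 7 iteration(s), the approximation is c_7 = -0.169922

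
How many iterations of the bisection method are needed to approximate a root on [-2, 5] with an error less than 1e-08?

We need (b-a)/2^n ≤ 1e-08
(5 - (-2))/2^n ≤ 1e-08
7/2^n ≤ 1e-08
2^n ≥ 700000000
n ≥ log₂(700000000) = 29.38
n ≥ 30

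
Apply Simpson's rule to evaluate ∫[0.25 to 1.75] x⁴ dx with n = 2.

f(x) = x⁴
a = 0.25, b = 1.75, n = 2
h = (b - a)/n = 0.750000

Simpson's rule: (h/3)[f(x₀) + 4f(x₁) + 2f(x₂) + ... + f(xₙ)]

x_0 = 0.2500, f(x_0) = 0.003906, coefficient = 1
x_1 = 1.0000, f(x_1) = 1.000000, coefficient = 4
x_2 = 1.7500, f(x_2) = 9.378906, coefficient = 1

I ≈ (0.750000/3) × 13.382812 = 3.345703
Exact value: 3.282422
Error: 0.063281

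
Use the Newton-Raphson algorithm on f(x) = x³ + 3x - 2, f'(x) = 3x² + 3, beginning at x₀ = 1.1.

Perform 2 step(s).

f(x) = x³ + 3x - 2
f'(x) = 3x² + 3
x₀ = 1.1

Newton-Raphson formula: x_{n+1} = x_n - f(x_n)/f'(x_n)

Iteration 1:
  f(1.100000) = 2.631000
  f'(1.100000) = 6.630000
  x_1 = 1.100000 - 2.631000/6.630000 = 0.703167
Iteration 2:
  f(0.703167) = 0.457179
  f'(0.703167) = 4.483333
  x_2 = 0.703167 - 0.457179/4.483333 = 0.601194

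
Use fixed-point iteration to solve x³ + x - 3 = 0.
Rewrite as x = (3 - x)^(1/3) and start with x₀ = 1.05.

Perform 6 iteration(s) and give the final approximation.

Equation: x³ + x - 3 = 0
Fixed-point form: x = (3 - x)^(1/3)
x₀ = 1.05

x_1 = g(1.050000) = 1.249333
x_2 = g(1.249333) = 1.205224
x_3 = g(1.205224) = 1.215262
x_4 = g(1.215262) = 1.212993
x_5 = g(1.212993) = 1.213507
x_6 = g(1.213507) = 1.213390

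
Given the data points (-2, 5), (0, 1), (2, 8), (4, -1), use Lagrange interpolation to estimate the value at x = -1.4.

Lagrange interpolation formula:
P(x) = Σ yᵢ × Lᵢ(x)
where Lᵢ(x) = Π_{j≠i} (x - xⱼ)/(xᵢ - xⱼ)

L_0(-1.4) = (-1.4 - 0)/(-2 - 0) × (-1.4 - 2)/(-2 - 2) × (-1.4 - 4)/(-2 - 4) = 0.535500
L_1(-1.4) = (-1.4 - (-2))/(0 - (-2)) × (-1.4 - 2)/(0 - 2) × (-1.4 - 4)/(0 - 4) = 0.688500
L_2(-1.4) = (-1.4 - (-2))/(2 - (-2)) × (-1.4 - 0)/(2 - 0) × (-1.4 - 4)/(2 - 4) = -0.283500
L_3(-1.4) = (-1.4 - (-2))/(4 - (-2)) × (-1.4 - 0)/(4 - 0) × (-1.4 - 2)/(4 - 2) = 0.059500

P(-1.4) = 5×L_0(-1.4) + 1×L_1(-1.4) + 8×L_2(-1.4) + (-1)×L_3(-1.4)
P(-1.4) = 1.038500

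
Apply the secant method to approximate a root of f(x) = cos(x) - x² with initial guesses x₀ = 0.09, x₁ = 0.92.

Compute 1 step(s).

f(x) = cos(x) - x²
x₀ = 0.09, x₁ = 0.92

Secant formula: x_{n+1} = x_n - f(x_n)(x_n - x_{n-1})/(f(x_n) - f(x_{n-1}))

Iteration 1:
  f(0.090000) = 0.987853
  f(0.920000) = -0.240580
  x_2 = 0.920000 - (-0.240580)×(0.920000 - 0.090000)/(-0.240580 - 0.987853)
       = 0.757450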